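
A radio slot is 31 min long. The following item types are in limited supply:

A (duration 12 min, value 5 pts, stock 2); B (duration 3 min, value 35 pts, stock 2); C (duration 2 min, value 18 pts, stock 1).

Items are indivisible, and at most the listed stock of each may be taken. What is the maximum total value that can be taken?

93 pts

Top feasible selections:
- 1×A + 2×B + 1×C: duration 20, value 93
- 2×B + 1×C: duration 8, value 88
- 2×A + 2×B: duration 30, value 80
Best: 93 pts.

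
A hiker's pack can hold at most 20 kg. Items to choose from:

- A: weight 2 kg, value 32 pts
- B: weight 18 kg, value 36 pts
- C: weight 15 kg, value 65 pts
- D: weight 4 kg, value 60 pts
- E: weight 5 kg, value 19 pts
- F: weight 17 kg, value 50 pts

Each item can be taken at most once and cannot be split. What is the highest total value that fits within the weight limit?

This is a 0/1 knapsack; check combinations near the capacity.
- C+D: weight 15+4=19, value 65+60=125
- A+D+E: weight 2+4+5=11, value 32+60+19=111
- A+C: weight 2+15=17, value 32+65=97
Best: 125 pts.

125 pts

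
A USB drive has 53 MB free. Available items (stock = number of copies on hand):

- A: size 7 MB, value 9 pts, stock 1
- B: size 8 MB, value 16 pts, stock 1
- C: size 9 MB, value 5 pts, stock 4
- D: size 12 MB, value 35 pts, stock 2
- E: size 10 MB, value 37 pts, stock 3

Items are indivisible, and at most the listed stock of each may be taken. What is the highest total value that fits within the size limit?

162 pts

Top feasible selections:
- 1×B + 1×D + 3×E: size 50, value 162
- 1×B + 2×D + 2×E: size 52, value 160
Best: 162 pts.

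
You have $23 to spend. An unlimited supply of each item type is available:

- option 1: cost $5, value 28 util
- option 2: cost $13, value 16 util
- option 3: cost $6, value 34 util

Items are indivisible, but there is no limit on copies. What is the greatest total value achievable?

130 util

Best value-per-unit is option 3 at 34/6; filling with it alone gives 3×34 = 102.
Optimal mix: 1×option 1 + 3×option 3 → cost 23, value 130.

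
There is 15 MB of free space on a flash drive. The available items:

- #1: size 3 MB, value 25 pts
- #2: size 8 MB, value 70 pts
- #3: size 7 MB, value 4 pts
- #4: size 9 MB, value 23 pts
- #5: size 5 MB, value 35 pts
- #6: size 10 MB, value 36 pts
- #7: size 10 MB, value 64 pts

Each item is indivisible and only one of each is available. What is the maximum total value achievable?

105 pts

Check high-value combinations within 15 MB:
- #2+#5: size 8+5=13, value 70+35=105
- #5+#7: size 5+10=15, value 35+64=99
- #1+#2: size 3+8=11, value 25+70=95
Best: 105 pts.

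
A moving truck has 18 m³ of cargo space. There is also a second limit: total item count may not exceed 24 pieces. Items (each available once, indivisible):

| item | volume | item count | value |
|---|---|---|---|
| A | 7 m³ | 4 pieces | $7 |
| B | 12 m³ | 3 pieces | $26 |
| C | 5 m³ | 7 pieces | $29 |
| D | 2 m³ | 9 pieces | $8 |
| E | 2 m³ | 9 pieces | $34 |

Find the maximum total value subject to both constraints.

$70

Feasible sets respecting both limits:
- A+C+E: volume 14, item count 20, value 70
- B+D+E: volume 16, item count 21, value 68
- C+E: volume 7, item count 16, value 63
- B+E: volume 14, item count 12, value 60
Best: $70.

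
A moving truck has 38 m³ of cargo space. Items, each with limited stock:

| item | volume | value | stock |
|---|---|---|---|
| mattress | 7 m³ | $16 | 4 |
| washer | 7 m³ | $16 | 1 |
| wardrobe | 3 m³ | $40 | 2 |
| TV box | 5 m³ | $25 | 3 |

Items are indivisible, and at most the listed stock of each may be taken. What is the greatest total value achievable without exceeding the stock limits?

Top feasible selections:
- 1×mattress + 1×washer + 2×wardrobe + 3×TV box: volume 35, value 187
- 2×mattress + 2×wardrobe + 3×TV box: volume 35, value 187
Best: $187.

$187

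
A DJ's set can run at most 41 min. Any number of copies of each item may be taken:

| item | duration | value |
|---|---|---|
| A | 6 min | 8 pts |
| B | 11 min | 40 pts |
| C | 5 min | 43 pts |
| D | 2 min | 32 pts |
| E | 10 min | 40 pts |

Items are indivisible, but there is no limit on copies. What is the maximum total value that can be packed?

Best value-per-unit is D at 32/2, and filling with it alone uses duration 20×2=40. No mix of the others beats 20×32 = 640.

640 pts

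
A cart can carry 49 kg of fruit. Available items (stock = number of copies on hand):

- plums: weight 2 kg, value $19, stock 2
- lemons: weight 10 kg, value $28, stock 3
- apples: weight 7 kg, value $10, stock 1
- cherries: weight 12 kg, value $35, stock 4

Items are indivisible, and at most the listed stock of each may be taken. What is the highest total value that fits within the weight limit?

Top feasible selections:
- 2×plums + 2×lemons + 2×cherries: weight 48, value 164
- 2×plums + 3×lemons + 1×cherries: weight 46, value 157
- 2×plums + 1×apples + 3×cherries: weight 47, value 153
Best: $164.

$164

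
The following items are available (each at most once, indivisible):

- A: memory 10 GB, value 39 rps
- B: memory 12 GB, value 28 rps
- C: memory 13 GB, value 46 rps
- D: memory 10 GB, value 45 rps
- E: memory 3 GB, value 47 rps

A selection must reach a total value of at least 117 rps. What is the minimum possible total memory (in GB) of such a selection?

Subsets with value ≥ 117, sorted by total memory:
- A+D+E: memory 23, value 131
- B+D+E: memory 25, value 120
Minimum memory: 23 GB.

23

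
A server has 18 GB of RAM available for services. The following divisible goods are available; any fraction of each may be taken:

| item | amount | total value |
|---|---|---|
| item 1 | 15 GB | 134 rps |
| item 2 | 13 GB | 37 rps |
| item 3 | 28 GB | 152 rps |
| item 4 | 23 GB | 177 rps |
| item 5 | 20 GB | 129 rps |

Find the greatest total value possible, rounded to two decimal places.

Take in order of value per unit:
- item 1 (134/15 per unit): all 15 → value 134, running total 134.00
- item 4 (177/23 per unit): 3 of 23 → value 3×177/23 = 23.0870, running total 157.09
Total 157.09.

157.09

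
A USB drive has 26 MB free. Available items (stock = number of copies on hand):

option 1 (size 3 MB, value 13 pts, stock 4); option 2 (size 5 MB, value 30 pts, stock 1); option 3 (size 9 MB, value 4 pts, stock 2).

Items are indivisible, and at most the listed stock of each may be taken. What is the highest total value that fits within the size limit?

86 pts

Top feasible selections:
- 4×option 1 + 1×option 2 + 1×option 3: size 26, value 86
- 4×option 1 + 1×option 2: size 17, value 82
Best: 86 pts.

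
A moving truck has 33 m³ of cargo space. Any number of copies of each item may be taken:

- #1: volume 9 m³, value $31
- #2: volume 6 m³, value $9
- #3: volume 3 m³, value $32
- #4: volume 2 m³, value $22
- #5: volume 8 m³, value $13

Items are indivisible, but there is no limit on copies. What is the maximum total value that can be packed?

$362

Best value-per-unit is #4 at 22/2; filling with it alone gives 16×22 = 352.
Optimal mix: 1×#3 + 15×#4 → volume 33, value 362.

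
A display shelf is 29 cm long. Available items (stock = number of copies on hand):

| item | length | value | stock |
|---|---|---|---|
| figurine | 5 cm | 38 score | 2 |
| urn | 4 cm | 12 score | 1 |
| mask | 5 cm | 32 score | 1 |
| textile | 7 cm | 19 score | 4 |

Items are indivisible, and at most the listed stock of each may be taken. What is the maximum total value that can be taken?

Top feasible selections:
- 2×figurine + 1×mask + 2×textile: length 29, value 146
- 2×figurine + 1×urn + 1×mask + 1×textile: length 26, value 139
Best: 146 score.

146 score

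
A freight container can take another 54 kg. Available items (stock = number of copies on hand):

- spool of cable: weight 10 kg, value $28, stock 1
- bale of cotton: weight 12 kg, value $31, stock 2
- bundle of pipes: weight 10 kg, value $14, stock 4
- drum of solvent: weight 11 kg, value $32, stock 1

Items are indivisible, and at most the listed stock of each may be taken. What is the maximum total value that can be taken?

$122

Best selections within weight 54 and stock limits:
- 1×spool of cable + 2×bale of cotton + 1×drum of solvent: weight 45, value 122
- 1×spool of cable + 1×bale of cotton + 2×bundle of pipes + 1×drum of solvent: weight 53, value 119
- 1×spool of cable + 2×bale of cotton + 2×bundle of pipes: weight 54, value 118
Best: $122.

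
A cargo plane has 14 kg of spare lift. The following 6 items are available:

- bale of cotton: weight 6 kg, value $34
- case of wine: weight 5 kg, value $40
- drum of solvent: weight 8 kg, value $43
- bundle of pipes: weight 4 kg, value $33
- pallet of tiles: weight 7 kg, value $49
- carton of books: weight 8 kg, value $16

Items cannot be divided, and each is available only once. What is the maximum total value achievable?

This is a 0/1 knapsack; check combinations near the capacity.
- case of wine+pallet of tiles: weight 5+7=12, value 40+49=89
- case of wine+drum of solvent: weight 5+8=13, value 40+43=83
- bale of cotton+pallet of tiles: weight 6+7=13, value 34+49=83
- bundle of pipes+pallet of tiles: weight 4+7=11, value 33+49=82
- bale of cotton+drum of solvent: weight 6+8=14, value 34+43=77
Best: $89.

$89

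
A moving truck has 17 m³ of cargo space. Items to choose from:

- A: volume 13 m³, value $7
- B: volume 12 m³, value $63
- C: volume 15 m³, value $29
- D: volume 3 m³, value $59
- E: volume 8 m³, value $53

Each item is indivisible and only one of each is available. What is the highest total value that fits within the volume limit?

This is a 0/1 knapsack; check combinations near the capacity.
- B+D: volume 12+3=15, value 63+59=122
- D+E: volume 3+8=11, value 59+53=112
- A+D: volume 13+3=16, value 7+59=66
Best: $122.

$122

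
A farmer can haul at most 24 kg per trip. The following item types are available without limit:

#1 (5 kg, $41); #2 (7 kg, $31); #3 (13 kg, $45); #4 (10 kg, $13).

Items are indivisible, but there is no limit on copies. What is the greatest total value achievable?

$164

Best value-per-unit is #1 at 41/5, and filling with it alone uses weight 4×5=20. No mix of the others beats 4×41 = 164.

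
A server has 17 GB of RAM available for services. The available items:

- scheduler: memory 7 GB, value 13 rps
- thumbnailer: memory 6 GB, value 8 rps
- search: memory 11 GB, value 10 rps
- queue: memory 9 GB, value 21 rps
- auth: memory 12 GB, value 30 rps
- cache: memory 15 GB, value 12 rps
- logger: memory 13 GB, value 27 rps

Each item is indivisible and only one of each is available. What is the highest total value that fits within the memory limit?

34 rps

This is a 0/1 knapsack; check combinations near the capacity.
- scheduler+queue: memory 7+9=16, value 13+21=34
- auth: memory 12, value 30
- thumbnailer+queue: memory 6+9=15, value 8+21=29
- logger: memory 13, value 27
Best: 34 rps.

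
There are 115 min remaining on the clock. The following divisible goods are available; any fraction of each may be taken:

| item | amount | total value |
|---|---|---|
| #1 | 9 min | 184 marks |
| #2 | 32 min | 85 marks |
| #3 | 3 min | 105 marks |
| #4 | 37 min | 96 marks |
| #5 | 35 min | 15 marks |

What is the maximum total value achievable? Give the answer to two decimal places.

Take in order of value per unit:
- #3 (105/3 per unit): all 3 → value 105, running total 105.00
- #1 (184/9 per unit): all 9 → value 184, running total 289.00
- #2 (85/32 per unit): all 32 → value 85, running total 374.00
- #4 (96/37 per unit): all 37 → value 96, running total 470.00
- #5 (15/35 per unit): 34 of 35 → value 34×15/35 = 14.5714, running total 484.57
Total 484.57.

484.57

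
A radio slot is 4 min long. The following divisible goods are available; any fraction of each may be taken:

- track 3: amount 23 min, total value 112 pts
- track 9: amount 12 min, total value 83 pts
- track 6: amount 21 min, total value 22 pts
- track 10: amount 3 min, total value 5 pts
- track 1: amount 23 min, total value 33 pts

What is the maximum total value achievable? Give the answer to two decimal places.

Take in order of value per unit:
- track 9 (83/12 per unit): 4 of 12 → value 4×83/12 = 27.6667, running total 27.67
Total 27.67.

27.67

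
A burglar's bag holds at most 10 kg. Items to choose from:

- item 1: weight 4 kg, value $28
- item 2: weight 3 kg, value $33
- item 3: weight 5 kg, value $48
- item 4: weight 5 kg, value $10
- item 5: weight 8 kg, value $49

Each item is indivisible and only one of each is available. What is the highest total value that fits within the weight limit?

Check high-value combinations within 10 kg:
- item 2+item 3: weight 3+5=8, value 33+48=81
- item 1+item 3: weight 4+5=9, value 28+48=76
- item 1+item 2: weight 4+3=7, value 28+33=61
- item 3+item 4: weight 5+5=10, value 48+10=58
Best: $81.

$81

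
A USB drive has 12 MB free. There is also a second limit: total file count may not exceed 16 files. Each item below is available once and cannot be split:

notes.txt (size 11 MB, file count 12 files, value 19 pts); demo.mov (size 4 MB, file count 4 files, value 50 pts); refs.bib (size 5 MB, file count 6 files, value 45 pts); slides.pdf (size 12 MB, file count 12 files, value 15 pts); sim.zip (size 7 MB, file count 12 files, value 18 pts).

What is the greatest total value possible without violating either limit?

Feasible sets respecting both limits:
- demo.mov+refs.bib: size 9, file count 10, value 95
- demo.mov+sim.zip: size 11, file count 16, value 68
- demo.mov: size 4, file count 4, value 50
- refs.bib: size 5, file count 6, value 45
Best: 95 pts.

95 pts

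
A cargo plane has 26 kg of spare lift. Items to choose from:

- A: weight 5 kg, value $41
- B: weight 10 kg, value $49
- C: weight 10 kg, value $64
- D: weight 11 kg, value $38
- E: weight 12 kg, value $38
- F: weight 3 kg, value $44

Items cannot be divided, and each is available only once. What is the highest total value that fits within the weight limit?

$157

Check high-value combinations within 26 kg:
- B+C+F: weight 10+10+3=23, value 49+64+44=157
- A+B+C: weight 5+10+10=25, value 41+49+64=154
- A+C+F: weight 5+10+3=18, value 41+64+44=149
- C+D+F: weight 10+11+3=24, value 64+38+44=146
Best: $157.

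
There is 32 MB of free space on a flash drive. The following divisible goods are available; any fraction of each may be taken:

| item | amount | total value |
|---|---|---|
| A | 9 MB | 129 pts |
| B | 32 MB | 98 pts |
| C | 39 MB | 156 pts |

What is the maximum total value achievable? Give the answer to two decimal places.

Take in order of value per unit:
- A (129/9 per unit): all 9 → value 129, running total 129.00
- C (156/39 per unit): 23 of 39 → value 23×156/39 = 92.0000, running total 221.00
Total 221.00.

221.00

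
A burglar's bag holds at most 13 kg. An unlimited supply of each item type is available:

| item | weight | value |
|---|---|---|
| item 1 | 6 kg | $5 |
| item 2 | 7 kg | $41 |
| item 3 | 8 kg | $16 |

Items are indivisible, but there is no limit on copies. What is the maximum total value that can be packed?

$46

Best value-per-unit is item 2 at 41/7; filling with it alone gives 1×41 = 41.
Optimal mix: 1×item 1 + 1×item 2 → weight 13, value 46.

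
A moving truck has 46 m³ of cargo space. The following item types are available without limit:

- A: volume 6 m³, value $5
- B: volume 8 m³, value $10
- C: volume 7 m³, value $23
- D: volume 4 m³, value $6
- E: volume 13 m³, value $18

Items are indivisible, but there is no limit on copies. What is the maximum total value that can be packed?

$144

Best value-per-unit is C at 23/7; filling with it alone gives 6×23 = 138.
Optimal mix: 6×C + 1×D → volume 46, value 144.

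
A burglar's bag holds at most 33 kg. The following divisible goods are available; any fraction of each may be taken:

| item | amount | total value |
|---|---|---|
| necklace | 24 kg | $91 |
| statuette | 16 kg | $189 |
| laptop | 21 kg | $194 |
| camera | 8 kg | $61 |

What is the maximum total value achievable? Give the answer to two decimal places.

346.05

Take in order of value per unit:
- statuette (189/16 per unit): all 16 → value 189, running total 189.00
- laptop (194/21 per unit): 17 of 21 → value 17×194/21 = 157.0476, running total 346.05
Total 346.05.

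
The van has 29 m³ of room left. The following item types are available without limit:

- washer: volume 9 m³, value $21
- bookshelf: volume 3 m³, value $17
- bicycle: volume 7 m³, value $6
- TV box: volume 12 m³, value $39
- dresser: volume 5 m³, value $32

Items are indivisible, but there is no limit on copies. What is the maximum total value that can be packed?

$179

Best value-per-unit is dresser at 32/5; filling with it alone gives 5×32 = 160.
Optimal mix: 3×bookshelf + 4×dresser → volume 29, value 179.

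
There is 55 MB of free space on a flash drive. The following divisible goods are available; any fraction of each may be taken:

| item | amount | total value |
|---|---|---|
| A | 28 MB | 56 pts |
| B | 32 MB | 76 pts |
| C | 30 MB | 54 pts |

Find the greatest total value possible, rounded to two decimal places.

Take in order of value per unit:
- B (76/32 per unit): all 32 → value 76, running total 76.00
- A (56/28 per unit): 23 of 28 → value 23×56/28 = 46.0000, running total 122.00
Total 122.00.

122.00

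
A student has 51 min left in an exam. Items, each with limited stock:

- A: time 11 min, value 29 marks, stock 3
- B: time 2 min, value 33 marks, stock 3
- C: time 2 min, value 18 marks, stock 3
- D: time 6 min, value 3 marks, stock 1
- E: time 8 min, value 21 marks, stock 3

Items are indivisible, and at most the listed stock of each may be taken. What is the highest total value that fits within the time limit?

253 marks

Top feasible selections:
- 2×A + 3×B + 3×C + 2×E: time 50, value 253
- 1×A + 3×B + 3×C + 3×E: time 47, value 245
- 3×A + 3×B + 2×C + 1×E: time 51, value 243
Best: 253 marks.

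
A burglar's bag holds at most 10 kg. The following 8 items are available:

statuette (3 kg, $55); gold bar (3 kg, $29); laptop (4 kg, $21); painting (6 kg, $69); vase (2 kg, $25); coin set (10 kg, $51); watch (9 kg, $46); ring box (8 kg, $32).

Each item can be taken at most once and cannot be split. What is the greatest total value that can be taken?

$124

Check high-value combinations within 10 kg:
- statuette+painting: weight 3+6=9, value 55+69=124
- statuette+gold bar+vase: weight 3+3+2=8, value 55+29+25=109
- statuette+gold bar+laptop: weight 3+3+4=10, value 55+29+21=105
- statuette+laptop+vase: weight 3+4+2=9, value 55+21+25=101
- gold bar+painting: weight 3+6=9, value 29+69=98
Best: $124.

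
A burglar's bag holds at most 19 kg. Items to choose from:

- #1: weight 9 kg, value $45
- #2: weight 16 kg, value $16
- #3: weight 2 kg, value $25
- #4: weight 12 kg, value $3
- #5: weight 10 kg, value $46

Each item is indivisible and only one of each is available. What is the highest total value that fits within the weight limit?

Check high-value combinations within 19 kg:
- #1+#5: weight 9+10=19, value 45+46=91
- #3+#5: weight 2+10=12, value 25+46=71
- #1+#3: weight 9+2=11, value 45+25=70
Best: $91.

$91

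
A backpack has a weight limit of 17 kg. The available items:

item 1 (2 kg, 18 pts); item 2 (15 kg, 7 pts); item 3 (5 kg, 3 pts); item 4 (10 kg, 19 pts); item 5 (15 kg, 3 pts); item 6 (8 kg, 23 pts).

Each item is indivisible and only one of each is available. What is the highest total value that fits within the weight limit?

This is a 0/1 knapsack; check combinations near the capacity.
- item 1+item 3+item 6: weight 2+5+8=15, value 18+3+23=44
- item 1+item 6: weight 2+8=10, value 18+23=41
- item 1+item 3+item 4: weight 2+5+10=17, value 18+3+19=40
- item 1+item 4: weight 2+10=12, value 18+19=37
Best: 44 pts.

44 pts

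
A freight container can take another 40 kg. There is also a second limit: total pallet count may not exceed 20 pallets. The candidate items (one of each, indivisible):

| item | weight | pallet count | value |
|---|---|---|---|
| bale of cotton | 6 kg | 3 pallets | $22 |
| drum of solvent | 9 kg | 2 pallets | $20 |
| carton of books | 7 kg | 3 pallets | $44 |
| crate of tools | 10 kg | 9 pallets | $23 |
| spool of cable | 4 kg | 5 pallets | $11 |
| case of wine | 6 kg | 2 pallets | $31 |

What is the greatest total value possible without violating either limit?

$140

Feasible sets respecting both limits:
- bale of cotton+drum of solvent+carton of books+crate of tools+case of wine: weight 38, pallet count 19, value 140
- bale of cotton+drum of solvent+carton of books+spool of cable+case of wine: weight 32, pallet count 15, value 128
- bale of cotton+carton of books+crate of tools+case of wine: weight 29, pallet count 17, value 120
- drum of solvent+carton of books+crate of tools+case of wine: weight 32, pallet count 16, value 118
Best: $140.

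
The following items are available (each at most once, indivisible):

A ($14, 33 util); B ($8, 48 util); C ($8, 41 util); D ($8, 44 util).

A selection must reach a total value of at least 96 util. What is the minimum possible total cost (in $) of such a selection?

24

Subsets with value ≥ 96, sorted by total cost:
- B+C+D: cost 24, value 133
- A+B+D: cost 30, value 125
Minimum cost: 24 $.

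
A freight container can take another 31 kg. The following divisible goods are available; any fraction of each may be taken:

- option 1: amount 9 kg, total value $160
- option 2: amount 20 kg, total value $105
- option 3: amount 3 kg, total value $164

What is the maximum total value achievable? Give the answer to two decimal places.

423.75

Take in order of value per unit:
- option 3 (164/3 per unit): all 3 → value 164, running total 164.00
- option 1 (160/9 per unit): all 9 → value 160, running total 324.00
- option 2 (105/20 per unit): 19 of 20 → value 19×105/20 = 99.7500, running total 423.75
Total 423.75.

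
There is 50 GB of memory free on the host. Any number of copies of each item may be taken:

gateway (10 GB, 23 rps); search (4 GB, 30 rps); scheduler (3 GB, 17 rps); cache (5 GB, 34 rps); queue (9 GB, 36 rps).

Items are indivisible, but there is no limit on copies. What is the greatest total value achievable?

368 rps

Best value-per-unit is search at 30/4; filling with it alone gives 12×30 = 360.
Optimal mix: 10×search + 2×cache → memory 50, value 368.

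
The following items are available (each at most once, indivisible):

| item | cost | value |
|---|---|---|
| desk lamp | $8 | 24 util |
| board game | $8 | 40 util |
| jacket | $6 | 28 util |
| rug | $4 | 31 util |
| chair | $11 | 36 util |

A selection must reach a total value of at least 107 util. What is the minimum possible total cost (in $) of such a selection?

Subsets with value ≥ 107, sorted by total cost:
- board game+rug+chair: cost 23, value 107
- desk lamp+board game+jacket+rug: cost 26, value 123
- board game+jacket+rug+chair: cost 29, value 135
Minimum cost: 23 $.

23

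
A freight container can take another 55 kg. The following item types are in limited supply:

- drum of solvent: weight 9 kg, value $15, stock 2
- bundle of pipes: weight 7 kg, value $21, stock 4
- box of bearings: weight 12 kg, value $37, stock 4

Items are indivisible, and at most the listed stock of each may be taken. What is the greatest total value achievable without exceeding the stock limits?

$169

Top feasible selections:
- 1×bundle of pipes + 4×box of bearings: weight 55, value 169
- 4×bundle of pipes + 2×box of bearings: weight 52, value 158
Best: $169.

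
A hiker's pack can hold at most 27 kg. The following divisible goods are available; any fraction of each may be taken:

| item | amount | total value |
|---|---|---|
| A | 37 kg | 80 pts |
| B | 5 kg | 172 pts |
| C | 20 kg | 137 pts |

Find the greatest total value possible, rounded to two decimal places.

Take in order of value per unit:
- B (172/5 per unit): all 5 → value 172, running total 172.00
- C (137/20 per unit): all 20 → value 137, running total 309.00
- A (80/37 per unit): 2 of 37 → value 2×80/37 = 4.3243, running total 313.32
Total 313.32.

313.32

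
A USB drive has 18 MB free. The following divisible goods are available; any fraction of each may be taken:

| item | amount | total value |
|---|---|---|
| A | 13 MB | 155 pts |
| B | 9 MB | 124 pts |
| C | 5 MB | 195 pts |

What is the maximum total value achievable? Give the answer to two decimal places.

Take in order of value per unit:
- C (195/5 per unit): all 5 → value 195, running total 195.00
- B (124/9 per unit): all 9 → value 124, running total 319.00
- A (155/13 per unit): 4 of 13 → value 4×155/13 = 47.6923, running total 366.69
Total 366.69.

366.69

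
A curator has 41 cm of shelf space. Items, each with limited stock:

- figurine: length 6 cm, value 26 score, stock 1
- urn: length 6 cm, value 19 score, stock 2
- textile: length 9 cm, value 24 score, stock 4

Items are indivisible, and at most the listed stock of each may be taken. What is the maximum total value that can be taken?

Best selections within length 41 and stock limits:
- 1×figurine + 1×urn + 3×textile: length 39, value 117
- 1×figurine + 2×urn + 2×textile: length 36, value 112
- 2×urn + 3×textile: length 39, value 110
Best: 117 score.

117 score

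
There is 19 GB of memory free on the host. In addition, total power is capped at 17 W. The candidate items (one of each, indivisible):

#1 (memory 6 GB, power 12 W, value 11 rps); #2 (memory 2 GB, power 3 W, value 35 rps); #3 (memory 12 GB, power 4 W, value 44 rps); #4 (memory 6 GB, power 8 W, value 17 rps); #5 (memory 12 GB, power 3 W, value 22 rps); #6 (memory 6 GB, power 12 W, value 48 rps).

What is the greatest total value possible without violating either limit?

92 rps

Feasible sets respecting both limits:
- #3+#6: memory 18, power 16, value 92
- #2+#6: memory 8, power 15, value 83
- #2+#3: memory 14, power 7, value 79
Best: 92 rps.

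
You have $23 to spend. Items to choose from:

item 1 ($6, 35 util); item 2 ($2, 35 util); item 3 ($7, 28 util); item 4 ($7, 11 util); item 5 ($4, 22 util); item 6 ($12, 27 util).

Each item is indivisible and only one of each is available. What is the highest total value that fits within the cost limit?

Check high-value combinations within $23:
- item 1+item 2+item 3+item 5: cost 6+2+7+4=19, value 35+35+28+22=120
- item 1+item 2+item 3+item 4: cost 6+2+7+7=22, value 35+35+28+11=109
- item 1+item 2+item 4+item 5: cost 6+2+7+4=19, value 35+35+11+22=103
- item 1+item 2+item 3: cost 6+2+7=15, value 35+35+28=98
Best: 120 util.

120 util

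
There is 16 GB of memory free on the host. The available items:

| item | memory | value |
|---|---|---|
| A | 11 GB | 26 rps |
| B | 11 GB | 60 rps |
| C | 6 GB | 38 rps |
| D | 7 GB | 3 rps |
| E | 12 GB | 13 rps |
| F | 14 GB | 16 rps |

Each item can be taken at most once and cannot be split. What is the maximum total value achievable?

60 rps

Check high-value combinations within 16 GB:
- B: memory 11, value 60
- C+D: memory 6+7=13, value 38+3=41
- C: memory 6, value 38
- A: memory 11, value 26
- F: memory 14, value 16
Best: 60 rps.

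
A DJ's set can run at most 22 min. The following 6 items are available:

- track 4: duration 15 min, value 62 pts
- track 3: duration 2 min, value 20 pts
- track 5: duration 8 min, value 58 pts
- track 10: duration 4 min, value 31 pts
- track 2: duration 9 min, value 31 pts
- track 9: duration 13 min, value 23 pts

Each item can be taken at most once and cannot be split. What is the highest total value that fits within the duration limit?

This is a 0/1 knapsack; check combinations near the capacity.
- track 5+track 10+track 2: duration 8+4+9=21, value 58+31+31=120
- track 4+track 3+track 10: duration 15+2+4=21, value 62+20+31=113
- track 3+track 5+track 10: duration 2+8+4=14, value 20+58+31=109
- track 3+track 5+track 2: duration 2+8+9=19, value 20+58+31=109
Best: 120 pts.

120 pts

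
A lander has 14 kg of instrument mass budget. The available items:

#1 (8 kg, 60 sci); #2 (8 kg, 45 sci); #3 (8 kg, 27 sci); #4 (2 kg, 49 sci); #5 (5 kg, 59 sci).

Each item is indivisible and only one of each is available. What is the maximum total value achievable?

119 sci

Check high-value combinations within 14 kg:
- #1+#5: mass 8+5=13, value 60+59=119
- #1+#4: mass 8+2=10, value 60+49=109
- #4+#5: mass 2+5=7, value 49+59=108
- #2+#5: mass 8+5=13, value 45+59=104
- #2+#4: mass 8+2=10, value 45+49=94
Best: 119 sci.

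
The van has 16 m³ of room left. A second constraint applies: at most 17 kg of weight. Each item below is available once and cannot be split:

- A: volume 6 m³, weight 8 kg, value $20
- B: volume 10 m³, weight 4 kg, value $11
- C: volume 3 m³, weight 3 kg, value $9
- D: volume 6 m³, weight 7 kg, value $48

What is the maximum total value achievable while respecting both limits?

Feasible sets respecting both limits:
- A+D: volume 12, weight 15, value 68
- B+D: volume 16, weight 11, value 59
- C+D: volume 9, weight 10, value 57
- D: volume 6, weight 7, value 48
Best: $68.

$68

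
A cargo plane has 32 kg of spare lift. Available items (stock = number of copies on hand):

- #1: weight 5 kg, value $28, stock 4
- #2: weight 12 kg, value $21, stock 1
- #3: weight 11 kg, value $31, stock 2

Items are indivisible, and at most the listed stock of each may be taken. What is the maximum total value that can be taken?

$143

Best selections within weight 32 and stock limits:
- 4×#1 + 1×#3: weight 31, value 143
- 4×#1 + 1×#2: weight 32, value 133
Best: $143.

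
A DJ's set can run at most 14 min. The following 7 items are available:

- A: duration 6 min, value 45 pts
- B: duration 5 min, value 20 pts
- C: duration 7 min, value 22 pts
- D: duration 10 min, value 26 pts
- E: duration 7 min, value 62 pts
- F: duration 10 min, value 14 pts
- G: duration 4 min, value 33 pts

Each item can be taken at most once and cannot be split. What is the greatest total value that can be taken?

Check high-value combinations within 14 min:
- A+E: duration 6+7=13, value 45+62=107
- E+G: duration 7+4=11, value 62+33=95
- C+E: duration 7+7=14, value 22+62=84
Best: 107 pts.

107 pts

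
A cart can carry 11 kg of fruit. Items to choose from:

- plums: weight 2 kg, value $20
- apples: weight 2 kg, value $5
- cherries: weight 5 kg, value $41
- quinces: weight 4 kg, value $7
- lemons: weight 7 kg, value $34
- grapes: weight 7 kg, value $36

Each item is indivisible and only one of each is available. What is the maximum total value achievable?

Check high-value combinations within 11 kg:
- plums+cherries+quinces: weight 2+5+4=11, value 20+41+7=68
- plums+apples+cherries: weight 2+2+5=9, value 20+5+41=66
- plums+cherries: weight 2+5=7, value 20+41=61
Best: $68.

$68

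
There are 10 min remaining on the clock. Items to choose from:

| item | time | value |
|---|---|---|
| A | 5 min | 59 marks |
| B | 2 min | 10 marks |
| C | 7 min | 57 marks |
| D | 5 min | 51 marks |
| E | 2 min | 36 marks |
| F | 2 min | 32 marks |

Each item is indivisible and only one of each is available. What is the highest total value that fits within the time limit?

127 marks

Check high-value combinations within 10 min:
- A+E+F: time 5+2+2=9, value 59+36+32=127
- D+E+F: time 5+2+2=9, value 51+36+32=119
- A+D: time 5+5=10, value 59+51=110
- A+B+E: time 5+2+2=9, value 59+10+36=105
Best: 127 marks.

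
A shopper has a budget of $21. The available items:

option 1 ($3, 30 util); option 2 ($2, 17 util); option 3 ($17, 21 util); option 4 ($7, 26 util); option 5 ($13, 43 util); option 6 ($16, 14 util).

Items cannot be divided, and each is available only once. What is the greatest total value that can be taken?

90 util

Check high-value combinations within $21:
- option 1+option 2+option 5: cost 3+2+13=18, value 30+17+43=90
- option 1+option 2+option 4: cost 3+2+7=12, value 30+17+26=73
- option 1+option 5: cost 3+13=16, value 30+43=73
- option 4+option 5: cost 7+13=20, value 26+43=69
Best: 90 util.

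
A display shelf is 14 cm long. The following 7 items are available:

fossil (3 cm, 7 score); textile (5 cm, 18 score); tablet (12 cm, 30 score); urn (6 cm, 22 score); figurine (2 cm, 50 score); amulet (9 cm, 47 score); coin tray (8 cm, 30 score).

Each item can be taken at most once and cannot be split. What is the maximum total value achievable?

Check high-value combinations within 14 cm:
- fossil+figurine+amulet: length 3+2+9=14, value 7+50+47=104
- figurine+amulet: length 2+9=11, value 50+47=97
- textile+urn+figurine: length 5+6+2=13, value 18+22+50=90
- fossil+figurine+coin tray: length 3+2+8=13, value 7+50+30=87
Best: 104 score.

104 score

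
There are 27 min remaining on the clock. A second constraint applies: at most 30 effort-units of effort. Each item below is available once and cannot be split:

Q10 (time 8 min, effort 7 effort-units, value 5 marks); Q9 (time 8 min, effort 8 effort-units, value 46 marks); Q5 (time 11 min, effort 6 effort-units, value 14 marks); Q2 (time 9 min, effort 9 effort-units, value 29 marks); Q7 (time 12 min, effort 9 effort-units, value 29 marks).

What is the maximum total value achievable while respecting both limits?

Feasible sets respecting both limits:
- Q10+Q9+Q2: time 25, effort 24, value 80
- Q9+Q2: time 17, effort 17, value 75
- Q9+Q7: time 20, effort 17, value 75
- Q10+Q9+Q5: time 27, effort 21, value 65
Best: 80 marks.

80 marks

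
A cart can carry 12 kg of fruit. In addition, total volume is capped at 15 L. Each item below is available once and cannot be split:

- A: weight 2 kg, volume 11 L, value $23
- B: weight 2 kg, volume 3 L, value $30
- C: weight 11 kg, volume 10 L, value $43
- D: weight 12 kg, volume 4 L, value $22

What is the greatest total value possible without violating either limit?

$53

Feasible sets respecting both limits:
- A+B: weight 4, volume 14, value 53
- C: weight 11, volume 10, value 43
- B: weight 2, volume 3, value 30
- A: weight 2, volume 11, value 23
Best: $53.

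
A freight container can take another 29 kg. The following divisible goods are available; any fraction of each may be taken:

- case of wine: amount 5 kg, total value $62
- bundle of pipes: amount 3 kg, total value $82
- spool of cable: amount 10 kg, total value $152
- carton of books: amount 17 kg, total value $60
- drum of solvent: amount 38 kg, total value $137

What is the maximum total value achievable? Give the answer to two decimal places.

335.66

Take in order of value per unit:
- bundle of pipes (82/3 per unit): all 3 → value 82, running total 82.00
- spool of cable (152/10 per unit): all 10 → value 152, running total 234.00
- case of wine (62/5 per unit): all 5 → value 62, running total 296.00
- drum of solvent (137/38 per unit): 11 of 38 → value 11×137/38 = 39.6579, running total 335.66
Total 335.66.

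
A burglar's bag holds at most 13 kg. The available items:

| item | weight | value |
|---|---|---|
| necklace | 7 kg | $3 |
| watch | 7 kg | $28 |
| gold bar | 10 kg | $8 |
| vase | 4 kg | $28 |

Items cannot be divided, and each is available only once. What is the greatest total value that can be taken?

Check high-value combinations within 13 kg:
- watch+vase: weight 7+4=11, value 28+28=56
- necklace+vase: weight 7+4=11, value 3+28=31
- vase: weight 4, value 28
- watch: weight 7, value 28
- gold bar: weight 10, value 8
Best: $56.

$56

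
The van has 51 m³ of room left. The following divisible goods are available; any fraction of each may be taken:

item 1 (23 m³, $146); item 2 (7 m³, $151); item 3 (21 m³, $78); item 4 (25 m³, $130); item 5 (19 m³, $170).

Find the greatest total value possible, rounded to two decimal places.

477.40

Take in order of value per unit:
- item 2 (151/7 per unit): all 7 → value 151, running total 151.00
- item 5 (170/19 per unit): all 19 → value 170, running total 321.00
- item 1 (146/23 per unit): all 23 → value 146, running total 467.00
- item 4 (130/25 per unit): 2 of 25 → value 2×130/25 = 10.4000, running total 477.40
Total 477.40.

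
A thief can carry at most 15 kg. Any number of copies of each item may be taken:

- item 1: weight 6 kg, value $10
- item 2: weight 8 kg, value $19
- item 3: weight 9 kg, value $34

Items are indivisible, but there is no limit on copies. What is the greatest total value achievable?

$44

Best value-per-unit is item 3 at 34/9; filling with it alone gives 1×34 = 34.
Optimal mix: 1×item 1 + 1×item 3 → weight 15, value 44.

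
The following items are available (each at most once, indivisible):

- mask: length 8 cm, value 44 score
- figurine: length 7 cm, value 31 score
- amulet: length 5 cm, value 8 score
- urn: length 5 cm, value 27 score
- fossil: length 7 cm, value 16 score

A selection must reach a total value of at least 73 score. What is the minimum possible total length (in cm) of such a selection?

Subsets with value ≥ 73, sorted by total length:
- mask+figurine: length 15, value 75
- mask+amulet+urn: length 18, value 79
- figurine+urn+fossil: length 19, value 74
- mask+figurine+urn: length 20, value 102
Minimum length: 15 cm.

15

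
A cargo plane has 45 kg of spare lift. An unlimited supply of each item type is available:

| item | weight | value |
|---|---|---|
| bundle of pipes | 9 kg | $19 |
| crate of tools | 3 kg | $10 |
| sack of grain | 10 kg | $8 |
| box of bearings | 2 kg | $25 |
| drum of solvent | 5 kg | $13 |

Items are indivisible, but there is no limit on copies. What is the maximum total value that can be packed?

$550

Best value-per-unit is box of bearings at 25/2, and filling with it alone uses weight 22×2=44. No mix of the others beats 22×25 = 550.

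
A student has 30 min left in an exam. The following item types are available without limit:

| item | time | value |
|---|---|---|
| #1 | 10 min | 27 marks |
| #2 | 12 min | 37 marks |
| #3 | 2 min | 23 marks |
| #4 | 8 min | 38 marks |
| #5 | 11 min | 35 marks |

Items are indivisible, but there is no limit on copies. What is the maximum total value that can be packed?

Best value-per-unit is #3 at 23/2, and filling with it alone uses time 15×2=30. No mix of the others beats 15×23 = 345.

345 marks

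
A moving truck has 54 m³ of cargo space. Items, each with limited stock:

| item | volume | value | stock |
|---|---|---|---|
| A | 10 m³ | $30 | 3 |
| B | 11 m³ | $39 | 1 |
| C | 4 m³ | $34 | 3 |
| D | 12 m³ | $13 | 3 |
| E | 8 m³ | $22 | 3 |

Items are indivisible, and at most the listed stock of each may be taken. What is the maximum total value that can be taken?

$231

Best selections within volume 54 and stock limits:
- 3×A + 1×B + 3×C: volume 53, value 231
- 2×A + 1×B + 3×C + 1×E: volume 51, value 223
- 1×A + 1×B + 3×C + 2×E: volume 49, value 215
Best: $231.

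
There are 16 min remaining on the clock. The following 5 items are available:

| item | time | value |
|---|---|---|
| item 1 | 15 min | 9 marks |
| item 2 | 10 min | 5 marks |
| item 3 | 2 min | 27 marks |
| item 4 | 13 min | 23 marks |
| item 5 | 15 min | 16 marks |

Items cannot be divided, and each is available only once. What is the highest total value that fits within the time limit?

50 marks

Check high-value combinations within 16 min:
- item 3+item 4: time 2+13=15, value 27+23=50
- item 2+item 3: time 10+2=12, value 5+27=32
- item 3: time 2, value 27
- item 4: time 13, value 23
Best: 50 marks.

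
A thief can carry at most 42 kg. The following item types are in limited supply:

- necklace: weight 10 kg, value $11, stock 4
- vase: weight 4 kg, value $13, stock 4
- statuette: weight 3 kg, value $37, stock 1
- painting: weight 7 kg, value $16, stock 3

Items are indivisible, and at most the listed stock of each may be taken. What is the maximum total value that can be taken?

$137

Best selections within weight 42 and stock limits:
- 4×vase + 1×statuette + 3×painting: weight 40, value 137
- 3×vase + 1×statuette + 3×painting: weight 36, value 124
- 1×necklace + 2×vase + 1×statuette + 3×painting: weight 42, value 122
- 4×vase + 1×statuette + 2×painting: weight 33, value 121
Best: $137.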